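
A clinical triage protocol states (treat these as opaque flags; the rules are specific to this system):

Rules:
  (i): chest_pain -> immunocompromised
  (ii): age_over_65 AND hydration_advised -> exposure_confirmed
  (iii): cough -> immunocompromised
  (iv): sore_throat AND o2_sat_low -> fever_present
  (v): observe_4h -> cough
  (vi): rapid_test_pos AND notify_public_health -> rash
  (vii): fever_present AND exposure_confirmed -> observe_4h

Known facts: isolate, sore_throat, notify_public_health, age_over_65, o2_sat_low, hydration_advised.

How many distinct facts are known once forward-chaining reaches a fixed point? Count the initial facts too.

Round 1 fires (ii), (iv), giving exposure_confirmed, fever_present.
Round 2 fires (vii), giving observe_4h.
Round 3 fires (v), giving cough.
Round 4 fires (iii), giving immunocompromised.
Closure: {age_over_65, cough, exposure_confirmed, fever_present, hydration_advised, immunocompromised, isolate, notify_public_health, o2_sat_low, observe_4h, sore_throat} — 11 facts.

11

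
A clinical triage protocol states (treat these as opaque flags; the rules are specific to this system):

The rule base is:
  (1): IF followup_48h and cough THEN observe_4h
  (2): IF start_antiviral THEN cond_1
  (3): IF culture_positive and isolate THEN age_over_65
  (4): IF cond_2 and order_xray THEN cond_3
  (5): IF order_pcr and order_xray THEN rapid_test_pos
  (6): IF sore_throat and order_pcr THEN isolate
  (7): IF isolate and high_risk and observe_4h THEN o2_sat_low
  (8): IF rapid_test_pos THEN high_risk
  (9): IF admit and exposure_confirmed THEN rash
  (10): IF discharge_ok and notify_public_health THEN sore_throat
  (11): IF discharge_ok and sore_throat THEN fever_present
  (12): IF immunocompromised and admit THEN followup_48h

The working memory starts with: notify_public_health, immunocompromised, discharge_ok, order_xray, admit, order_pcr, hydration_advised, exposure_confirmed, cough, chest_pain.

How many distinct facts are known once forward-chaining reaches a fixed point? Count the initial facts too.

19

Round 1: (5) [IF order_pcr and order_xray THEN rapid_test_pos]; (9) [IF admit and exposure_confirmed THEN rash]; (10) [IF discharge_ok and notify_public_health THEN sore_throat]; (12) [IF immunocompromised and admit THEN followup_48h]. New: rapid_test_pos, rash, sore_throat, followup_48h.
Round 2: (1) [IF followup_48h and cough THEN observe_4h]; (6) [IF sore_throat and order_pcr THEN isolate]; (8) [IF rapid_test_pos THEN high_risk]; (11) [IF discharge_ok and sore_throat THEN fever_present]. New: observe_4h, isolate, high_risk, fever_present.
Round 3: (7) [IF isolate and high_risk and observe_4h THEN o2_sat_low]. New: o2_sat_low.
Closure: {admit, chest_pain, cough, discharge_ok, exposure_confirmed, fever_present, followup_48h, high_risk, hydration_advised, immunocompromised, isolate, notify_public_health, o2_sat_low, observe_4h, order_pcr, order_xray, rapid_test_pos, rash, sore_throat} — 19 facts.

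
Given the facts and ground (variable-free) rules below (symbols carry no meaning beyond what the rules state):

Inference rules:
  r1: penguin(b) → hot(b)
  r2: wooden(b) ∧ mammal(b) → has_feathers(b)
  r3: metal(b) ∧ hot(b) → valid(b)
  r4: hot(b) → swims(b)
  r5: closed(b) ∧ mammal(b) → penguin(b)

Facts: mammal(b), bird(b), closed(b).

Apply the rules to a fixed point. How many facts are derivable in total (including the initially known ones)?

6

Round 1 fires r5, giving penguin(b).
Round 2 fires r1, giving hot(b).
Round 3 fires r4, giving swims(b).
Closure: {bird(b), closed(b), hot(b), mammal(b), penguin(b), swims(b)} — 6 facts.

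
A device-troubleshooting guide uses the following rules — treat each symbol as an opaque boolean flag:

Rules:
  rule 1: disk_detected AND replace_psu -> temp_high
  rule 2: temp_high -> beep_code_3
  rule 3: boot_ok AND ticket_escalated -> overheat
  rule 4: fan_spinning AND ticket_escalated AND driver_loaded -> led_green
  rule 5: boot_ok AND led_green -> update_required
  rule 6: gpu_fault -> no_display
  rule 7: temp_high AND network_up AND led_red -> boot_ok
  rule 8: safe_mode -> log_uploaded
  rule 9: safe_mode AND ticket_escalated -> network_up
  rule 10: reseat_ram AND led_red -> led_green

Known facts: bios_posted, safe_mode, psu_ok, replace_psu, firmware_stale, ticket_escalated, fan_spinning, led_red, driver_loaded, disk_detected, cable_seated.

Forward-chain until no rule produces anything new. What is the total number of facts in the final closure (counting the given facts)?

Round 1: rule 1 [disk_detected AND replace_psu -> temp_high]; rule 4 [fan_spinning AND ticket_escalated AND driver_loaded -> led_green]; rule 8 [safe_mode -> log_uploaded]; rule 9 [safe_mode AND ticket_escalated -> network_up]. New: temp_high, led_green, log_uploaded, network_up.
Round 2: rule 2 [temp_high -> beep_code_3]; rule 7 [temp_high AND network_up AND led_red -> boot_ok]. New: beep_code_3, boot_ok.
Round 3: rule 3 [boot_ok AND ticket_escalated -> overheat]; rule 5 [boot_ok AND led_green -> update_required]. New: overheat, update_required.
Closure: {beep_code_3, bios_posted, boot_ok, cable_seated, disk_detected, driver_loaded, fan_spinning, firmware_stale, led_green, led_red, log_uploaded, network_up, overheat, psu_ok, replace_psu, safe_mode, temp_high, ticket_escalated, update_required} — 19 facts.

19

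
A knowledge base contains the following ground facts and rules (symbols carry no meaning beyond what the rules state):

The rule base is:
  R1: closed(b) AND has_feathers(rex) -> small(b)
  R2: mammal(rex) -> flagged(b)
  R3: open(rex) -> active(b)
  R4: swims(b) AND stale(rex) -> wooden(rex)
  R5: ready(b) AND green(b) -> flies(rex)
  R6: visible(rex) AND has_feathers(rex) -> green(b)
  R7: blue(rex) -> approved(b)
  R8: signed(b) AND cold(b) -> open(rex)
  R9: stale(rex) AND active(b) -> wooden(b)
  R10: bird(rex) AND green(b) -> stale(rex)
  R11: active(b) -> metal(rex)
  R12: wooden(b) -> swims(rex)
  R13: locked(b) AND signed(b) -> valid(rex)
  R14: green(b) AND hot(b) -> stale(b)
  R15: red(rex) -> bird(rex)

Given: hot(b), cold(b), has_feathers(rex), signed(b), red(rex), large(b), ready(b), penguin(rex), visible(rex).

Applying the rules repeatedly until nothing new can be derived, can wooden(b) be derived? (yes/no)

Round 1: R6 [visible(rex) AND has_feathers(rex) -> green(b)]; R8 [signed(b) AND cold(b) -> open(rex)]; R15 [red(rex) -> bird(rex)]. New: green(b), open(rex), bird(rex).
Round 2: R3 [open(rex) -> active(b)]; R5 [ready(b) AND green(b) -> flies(rex)]; R10 [bird(rex) AND green(b) -> stale(rex)]; R14 [green(b) AND hot(b) -> stale(b)]. New: active(b), flies(rex), stale(rex), stale(b).
Round 3: R9 [stale(rex) AND active(b) -> wooden(b)]; R11 [active(b) -> metal(rex)]. New: wooden(b), metal(rex).
Round 4: R12 [wooden(b) -> swims(rex)]. New: swims(rex).
wooden(b) appears in round 3, so it is derivable.

yes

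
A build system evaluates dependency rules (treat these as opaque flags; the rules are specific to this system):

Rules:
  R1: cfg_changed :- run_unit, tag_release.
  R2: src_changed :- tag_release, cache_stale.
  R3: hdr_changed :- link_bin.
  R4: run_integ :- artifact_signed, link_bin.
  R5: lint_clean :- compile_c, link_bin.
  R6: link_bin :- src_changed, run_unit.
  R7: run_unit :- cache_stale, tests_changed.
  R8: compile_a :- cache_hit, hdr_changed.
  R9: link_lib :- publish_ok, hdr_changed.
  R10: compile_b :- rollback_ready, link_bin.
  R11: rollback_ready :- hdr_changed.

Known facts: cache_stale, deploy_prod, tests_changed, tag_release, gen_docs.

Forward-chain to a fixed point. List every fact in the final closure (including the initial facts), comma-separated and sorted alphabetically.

Round 1: R2 [src_changed :- tag_release, cache_stale.]; R7 [run_unit :- cache_stale, tests_changed.]. Adds src_changed, run_unit.
Round 2: R1 [cfg_changed :- run_unit, tag_release.]; R6 [link_bin :- src_changed, run_unit.]. Adds cfg_changed, link_bin.
Round 3: R3 [hdr_changed :- link_bin.]. Adds hdr_changed.
Round 4: R11 [rollback_ready :- hdr_changed.]. Adds rollback_ready.
Round 5: R10 [compile_b :- rollback_ready, link_bin.]. Adds compile_b.

cache_stale, cfg_changed, compile_b, deploy_prod, gen_docs, hdr_changed, link_bin, rollback_ready, run_unit, src_changed, tag_release, tests_changed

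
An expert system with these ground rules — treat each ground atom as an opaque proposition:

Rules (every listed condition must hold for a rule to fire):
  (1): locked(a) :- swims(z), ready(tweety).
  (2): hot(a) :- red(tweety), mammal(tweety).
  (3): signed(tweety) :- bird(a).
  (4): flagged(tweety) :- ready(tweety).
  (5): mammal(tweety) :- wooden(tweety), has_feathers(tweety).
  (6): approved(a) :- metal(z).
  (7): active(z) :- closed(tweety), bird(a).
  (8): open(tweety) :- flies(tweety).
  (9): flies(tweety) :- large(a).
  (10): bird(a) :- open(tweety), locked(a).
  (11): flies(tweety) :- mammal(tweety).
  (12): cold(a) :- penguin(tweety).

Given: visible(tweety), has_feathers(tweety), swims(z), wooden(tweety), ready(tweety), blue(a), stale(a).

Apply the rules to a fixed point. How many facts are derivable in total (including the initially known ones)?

[1] (1) [locked(a) :- swims(z), ready(tweety).]; (4) [flagged(tweety) :- ready(tweety).]; (5) [mammal(tweety) :- wooden(tweety), has_feathers(tweety).]. ⇒ new: locked(a), flagged(tweety), mammal(tweety).
[2] (11) [flies(tweety) :- mammal(tweety).]. ⇒ new: flies(tweety).
[3] (8) [open(tweety) :- flies(tweety).]. ⇒ new: open(tweety).
[4] (10) [bird(a) :- open(tweety), locked(a).]. ⇒ new: bird(a).
[5] (3) [signed(tweety) :- bird(a).]. ⇒ new: signed(tweety).
Closure: {bird(a), blue(a), flagged(tweety), flies(tweety), has_feathers(tweety), locked(a), mammal(tweety), open(tweety), ready(tweety), signed(tweety), stale(a), swims(z), visible(tweety), wooden(tweety)} — 14 facts.

14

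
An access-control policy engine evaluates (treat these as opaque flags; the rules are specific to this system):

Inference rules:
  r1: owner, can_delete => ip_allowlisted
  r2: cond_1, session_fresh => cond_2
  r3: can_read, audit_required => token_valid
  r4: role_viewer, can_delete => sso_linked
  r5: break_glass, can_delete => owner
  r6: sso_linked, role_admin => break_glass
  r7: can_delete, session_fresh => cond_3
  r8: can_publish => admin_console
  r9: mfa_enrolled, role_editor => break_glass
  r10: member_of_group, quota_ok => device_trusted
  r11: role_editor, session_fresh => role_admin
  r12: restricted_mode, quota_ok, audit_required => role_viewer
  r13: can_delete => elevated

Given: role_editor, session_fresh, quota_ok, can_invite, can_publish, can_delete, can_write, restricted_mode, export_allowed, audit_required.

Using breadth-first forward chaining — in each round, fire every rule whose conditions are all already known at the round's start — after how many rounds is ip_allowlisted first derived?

5

[1] r7 [can_delete, session_fresh => cond_3]; r8 [can_publish => admin_console]; r11 [role_editor, session_fresh => role_admin]; r12 [restricted_mode, quota_ok, audit_required => role_viewer]; r13 [can_delete => elevated]. ⇒ new: cond_3, admin_console, role_admin, role_viewer, elevated.
[2] r4 [role_viewer, can_delete => sso_linked]. ⇒ new: sso_linked.
[3] r6 [sso_linked, role_admin => break_glass]. ⇒ new: break_glass.
[4] r5 [break_glass, can_delete => owner]. ⇒ new: owner.
[5] r1 [owner, can_delete => ip_allowlisted]. ⇒ new: ip_allowlisted.
ip_allowlisted first appears in round 5.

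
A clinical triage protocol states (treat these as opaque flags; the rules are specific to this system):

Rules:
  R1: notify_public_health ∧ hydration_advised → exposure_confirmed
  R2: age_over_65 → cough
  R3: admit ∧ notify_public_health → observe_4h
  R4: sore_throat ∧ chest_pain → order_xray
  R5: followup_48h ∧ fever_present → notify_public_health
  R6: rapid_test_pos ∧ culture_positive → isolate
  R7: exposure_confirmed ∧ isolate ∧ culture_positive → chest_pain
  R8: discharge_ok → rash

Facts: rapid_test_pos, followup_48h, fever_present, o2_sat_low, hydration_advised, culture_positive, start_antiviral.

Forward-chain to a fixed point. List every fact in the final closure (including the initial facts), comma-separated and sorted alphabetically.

Round 1 fires R5, R6, giving notify_public_health, isolate.
Round 2 fires R1, giving exposure_confirmed.
Round 3 fires R7, giving chest_pain.

chest_pain, culture_positive, exposure_confirmed, fever_present, followup_48h, hydration_advised, isolate, notify_public_health, o2_sat_low, rapid_test_pos, start_antiviral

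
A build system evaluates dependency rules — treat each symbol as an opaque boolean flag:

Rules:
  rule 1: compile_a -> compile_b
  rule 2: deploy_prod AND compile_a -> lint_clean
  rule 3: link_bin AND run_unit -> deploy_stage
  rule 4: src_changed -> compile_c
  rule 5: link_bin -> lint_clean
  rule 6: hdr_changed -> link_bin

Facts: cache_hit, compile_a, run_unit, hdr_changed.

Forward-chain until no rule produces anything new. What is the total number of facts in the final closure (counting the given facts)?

8

[1] rule 1 [compile_a -> compile_b]; rule 6 [hdr_changed -> link_bin]. ⇒ new: compile_b, link_bin.
[2] rule 3 [link_bin AND run_unit -> deploy_stage]; rule 5 [link_bin -> lint_clean]. ⇒ new: deploy_stage, lint_clean.
Closure: {cache_hit, compile_a, compile_b, deploy_stage, hdr_changed, link_bin, lint_clean, run_unit} — 8 facts.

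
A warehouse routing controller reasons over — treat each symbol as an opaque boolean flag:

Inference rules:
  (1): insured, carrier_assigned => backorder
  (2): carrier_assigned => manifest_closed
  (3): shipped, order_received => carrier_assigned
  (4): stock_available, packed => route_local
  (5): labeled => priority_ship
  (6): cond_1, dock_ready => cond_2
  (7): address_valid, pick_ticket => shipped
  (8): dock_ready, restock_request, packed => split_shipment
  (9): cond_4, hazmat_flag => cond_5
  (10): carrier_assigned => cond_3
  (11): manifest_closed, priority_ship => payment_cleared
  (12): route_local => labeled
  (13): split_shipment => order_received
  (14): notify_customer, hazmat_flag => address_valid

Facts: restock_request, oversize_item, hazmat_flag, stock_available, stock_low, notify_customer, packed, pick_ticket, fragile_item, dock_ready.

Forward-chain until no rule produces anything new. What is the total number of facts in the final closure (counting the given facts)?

21

Round 1 — (4), (8), (14), derive route_local, split_shipment, address_valid.
Round 2 — (7), (12), (13), derive shipped, labeled, order_received.
Round 3 — (3), (5), derive carrier_assigned, priority_ship.
Round 4 — (2), (10), derive manifest_closed, cond_3.
Round 5 — (11), derive payment_cleared.
Closure: {address_valid, carrier_assigned, cond_3, dock_ready, fragile_item, hazmat_flag, labeled, manifest_closed, notify_customer, order_received, oversize_item, packed, payment_cleared, pick_ticket, priority_ship, restock_request, route_local, shipped, split_shipment, stock_available, stock_low} — 21 facts.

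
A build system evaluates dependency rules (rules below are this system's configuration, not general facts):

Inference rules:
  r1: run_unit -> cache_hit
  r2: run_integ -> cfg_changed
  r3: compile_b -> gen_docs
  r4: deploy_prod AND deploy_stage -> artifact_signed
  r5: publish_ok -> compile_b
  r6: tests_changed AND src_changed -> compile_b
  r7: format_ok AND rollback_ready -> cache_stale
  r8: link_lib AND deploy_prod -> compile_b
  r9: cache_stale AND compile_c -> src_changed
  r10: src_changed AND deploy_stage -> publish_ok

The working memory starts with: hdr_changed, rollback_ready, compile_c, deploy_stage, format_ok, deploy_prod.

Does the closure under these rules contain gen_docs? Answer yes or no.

yes

Round 1: r4 [deploy_prod AND deploy_stage -> artifact_signed]; r7 [format_ok AND rollback_ready -> cache_stale]. Adds artifact_signed, cache_stale.
Round 2: r9 [cache_stale AND compile_c -> src_changed]. Adds src_changed.
Round 3: r10 [src_changed AND deploy_stage -> publish_ok]. Adds publish_ok.
Round 4: r5 [publish_ok -> compile_b]. Adds compile_b.
Round 5: r3 [compile_b -> gen_docs]. Adds gen_docs.
gen_docs appears in round 5, so it is derivable.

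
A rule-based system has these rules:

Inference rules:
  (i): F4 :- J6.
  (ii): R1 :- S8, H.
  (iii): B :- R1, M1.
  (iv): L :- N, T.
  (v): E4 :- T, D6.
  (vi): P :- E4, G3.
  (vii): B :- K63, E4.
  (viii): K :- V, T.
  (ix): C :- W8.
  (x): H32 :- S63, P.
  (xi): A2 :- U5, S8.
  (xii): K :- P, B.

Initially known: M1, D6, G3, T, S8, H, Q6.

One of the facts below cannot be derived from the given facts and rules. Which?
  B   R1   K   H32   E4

H32

[1] (ii) [R1 :- S8, H.]; (v) [E4 :- T, D6.]. ⇒ new: R1, E4.
[2] (iii) [B :- R1, M1.]; (vi) [P :- E4, G3.]. ⇒ new: B, P.
[3] (xii) [K :- P, B.]. ⇒ new: K.
Derived: E4 (round 1), B (round 2), R1 (round 1), K (round 3). H32 never appears in any round.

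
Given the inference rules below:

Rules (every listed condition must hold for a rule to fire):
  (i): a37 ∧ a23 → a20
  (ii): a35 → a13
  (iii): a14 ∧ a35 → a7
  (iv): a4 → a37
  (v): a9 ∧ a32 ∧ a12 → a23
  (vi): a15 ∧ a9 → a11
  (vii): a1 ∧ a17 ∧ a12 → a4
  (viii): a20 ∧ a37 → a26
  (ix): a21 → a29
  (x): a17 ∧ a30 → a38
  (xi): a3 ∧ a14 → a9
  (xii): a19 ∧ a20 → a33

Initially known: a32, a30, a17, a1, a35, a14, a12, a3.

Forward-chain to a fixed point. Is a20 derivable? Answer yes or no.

yes

[1] (ii) [a35 → a13]; (iii) [a14 ∧ a35 → a7]; (vii) [a1 ∧ a17 ∧ a12 → a4]; (x) [a17 ∧ a30 → a38]; (xi) [a3 ∧ a14 → a9]. ⇒ new: a13, a7, a4, a38, a9.
[2] (iv) [a4 → a37]; (v) [a9 ∧ a32 ∧ a12 → a23]. ⇒ new: a37, a23.
[3] (i) [a37 ∧ a23 → a20]. ⇒ new: a20.
[4] (viii) [a20 ∧ a37 → a26]. ⇒ new: a26.
a20 appears in round 3, so it is derivable.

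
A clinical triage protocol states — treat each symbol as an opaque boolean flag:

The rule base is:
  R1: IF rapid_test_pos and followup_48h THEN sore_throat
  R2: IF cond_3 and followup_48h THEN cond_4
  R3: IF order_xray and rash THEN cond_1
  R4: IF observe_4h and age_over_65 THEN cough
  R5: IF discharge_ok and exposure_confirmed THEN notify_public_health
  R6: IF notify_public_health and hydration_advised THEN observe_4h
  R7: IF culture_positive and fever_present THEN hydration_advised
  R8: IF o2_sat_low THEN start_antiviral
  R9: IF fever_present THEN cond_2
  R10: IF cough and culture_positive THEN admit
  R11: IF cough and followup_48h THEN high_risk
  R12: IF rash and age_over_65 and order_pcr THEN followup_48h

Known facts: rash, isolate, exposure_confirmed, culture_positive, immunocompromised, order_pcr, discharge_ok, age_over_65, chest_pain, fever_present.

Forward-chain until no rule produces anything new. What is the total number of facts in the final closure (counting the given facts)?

18

Round 1 — R5, R7, R9, R12, derive notify_public_health, hydration_advised, cond_2, followup_48h.
Round 2 — R6, derive observe_4h.
Round 3 — R4, derive cough.
Round 4 — R10, R11, derive admit, high_risk.
Closure: {admit, age_over_65, chest_pain, cond_2, cough, culture_positive, discharge_ok, exposure_confirmed, fever_present, followup_48h, high_risk, hydration_advised, immunocompromised, isolate, notify_public_health, observe_4h, order_pcr, rash} — 18 facts.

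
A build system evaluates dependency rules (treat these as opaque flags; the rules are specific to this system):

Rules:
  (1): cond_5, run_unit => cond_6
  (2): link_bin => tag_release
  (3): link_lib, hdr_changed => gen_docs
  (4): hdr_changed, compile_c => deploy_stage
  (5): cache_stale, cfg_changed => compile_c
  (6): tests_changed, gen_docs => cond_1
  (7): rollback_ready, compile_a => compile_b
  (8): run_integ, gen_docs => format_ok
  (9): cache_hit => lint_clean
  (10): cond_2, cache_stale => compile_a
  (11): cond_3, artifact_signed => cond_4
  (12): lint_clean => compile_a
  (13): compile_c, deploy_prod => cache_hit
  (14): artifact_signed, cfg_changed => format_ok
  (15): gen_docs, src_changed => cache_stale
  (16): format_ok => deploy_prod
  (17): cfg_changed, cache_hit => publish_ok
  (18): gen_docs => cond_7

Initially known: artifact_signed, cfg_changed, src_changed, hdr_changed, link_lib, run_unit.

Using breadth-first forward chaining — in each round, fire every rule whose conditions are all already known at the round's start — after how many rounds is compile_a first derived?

[1] (3) [link_lib, hdr_changed => gen_docs]; (14) [artifact_signed, cfg_changed => format_ok]. ⇒ new: gen_docs, format_ok.
[2] (15) [gen_docs, src_changed => cache_stale]; (16) [format_ok => deploy_prod]; (18) [gen_docs => cond_7]. ⇒ new: cache_stale, deploy_prod, cond_7.
[3] (5) [cache_stale, cfg_changed => compile_c]. ⇒ new: compile_c.
[4] (4) [hdr_changed, compile_c => deploy_stage]; (13) [compile_c, deploy_prod => cache_hit]. ⇒ new: deploy_stage, cache_hit.
[5] (9) [cache_hit => lint_clean]; (17) [cfg_changed, cache_hit => publish_ok]. ⇒ new: lint_clean, publish_ok.
[6] (12) [lint_clean => compile_a]. ⇒ new: compile_a.
compile_a first appears in round 6.

6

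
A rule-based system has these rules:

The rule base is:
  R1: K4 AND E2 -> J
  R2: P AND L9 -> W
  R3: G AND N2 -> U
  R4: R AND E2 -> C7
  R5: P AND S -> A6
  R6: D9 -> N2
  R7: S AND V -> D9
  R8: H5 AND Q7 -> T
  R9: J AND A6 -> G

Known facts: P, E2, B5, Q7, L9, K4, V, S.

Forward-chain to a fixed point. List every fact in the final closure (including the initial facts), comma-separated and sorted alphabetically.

Round 1 — R1, R2, R5, R7, derive J, W, A6, D9.
Round 2 — R6, R9, derive N2, G.
Round 3 — R3, derive U.

A6, B5, D9, E2, G, J, K4, L9, N2, P, Q7, S, U, V, W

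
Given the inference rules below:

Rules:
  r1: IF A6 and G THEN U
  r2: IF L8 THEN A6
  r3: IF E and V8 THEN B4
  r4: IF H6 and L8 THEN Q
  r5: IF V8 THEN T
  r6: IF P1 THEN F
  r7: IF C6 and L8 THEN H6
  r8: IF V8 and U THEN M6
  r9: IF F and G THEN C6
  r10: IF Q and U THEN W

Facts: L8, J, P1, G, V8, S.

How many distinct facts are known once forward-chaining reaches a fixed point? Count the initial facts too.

Round 1: r2 [IF L8 THEN A6]; r5 [IF V8 THEN T]; r6 [IF P1 THEN F]. Adds A6, T, F.
Round 2: r1 [IF A6 and G THEN U]; r9 [IF F and G THEN C6]. Adds U, C6.
Round 3: r7 [IF C6 and L8 THEN H6]; r8 [IF V8 and U THEN M6]. Adds H6, M6.
Round 4: r4 [IF H6 and L8 THEN Q]. Adds Q.
Round 5: r10 [IF Q and U THEN W]. Adds W.
Closure: {A6, C6, F, G, H6, J, L8, M6, P1, Q, S, T, U, V8, W} — 15 facts.

15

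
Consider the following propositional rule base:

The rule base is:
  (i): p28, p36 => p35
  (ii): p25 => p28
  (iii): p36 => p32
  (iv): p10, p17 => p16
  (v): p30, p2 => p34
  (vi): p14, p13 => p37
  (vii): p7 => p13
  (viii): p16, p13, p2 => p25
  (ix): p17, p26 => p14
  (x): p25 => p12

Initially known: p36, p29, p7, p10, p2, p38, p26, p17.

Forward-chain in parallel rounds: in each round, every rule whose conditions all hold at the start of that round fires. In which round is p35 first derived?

Round 1 fires (iii), (iv), (vii), (ix), giving p32, p16, p13, p14.
Round 2 fires (vi), (viii), giving p37, p25.
Round 3 fires (ii), (x), giving p28, p12.
Round 4 fires (i), giving p35.
p35 first appears in round 4.

4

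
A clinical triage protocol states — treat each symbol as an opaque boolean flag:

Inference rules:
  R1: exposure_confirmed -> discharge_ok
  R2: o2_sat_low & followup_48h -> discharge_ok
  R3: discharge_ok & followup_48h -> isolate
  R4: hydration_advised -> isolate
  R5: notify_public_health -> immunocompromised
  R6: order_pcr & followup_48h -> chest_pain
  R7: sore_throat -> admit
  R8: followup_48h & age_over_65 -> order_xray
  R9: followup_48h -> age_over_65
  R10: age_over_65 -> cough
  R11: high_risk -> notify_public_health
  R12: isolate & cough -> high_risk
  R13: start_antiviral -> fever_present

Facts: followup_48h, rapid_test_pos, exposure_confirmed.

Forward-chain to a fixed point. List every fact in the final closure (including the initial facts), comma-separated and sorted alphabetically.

Round 1: R1 [exposure_confirmed -> discharge_ok]; R9 [followup_48h -> age_over_65]. Adds discharge_ok, age_over_65.
Round 2: R3 [discharge_ok & followup_48h -> isolate]; R8 [followup_48h & age_over_65 -> order_xray]; R10 [age_over_65 -> cough]. Adds isolate, order_xray, cough.
Round 3: R12 [isolate & cough -> high_risk]. Adds high_risk.
Round 4: R11 [high_risk -> notify_public_health]. Adds notify_public_health.
Round 5: R5 [notify_public_health -> immunocompromised]. Adds immunocompromised.

age_over_65, cough, discharge_ok, exposure_confirmed, followup_48h, high_risk, immunocompromised, isolate, notify_public_health, order_xray, rapid_test_pos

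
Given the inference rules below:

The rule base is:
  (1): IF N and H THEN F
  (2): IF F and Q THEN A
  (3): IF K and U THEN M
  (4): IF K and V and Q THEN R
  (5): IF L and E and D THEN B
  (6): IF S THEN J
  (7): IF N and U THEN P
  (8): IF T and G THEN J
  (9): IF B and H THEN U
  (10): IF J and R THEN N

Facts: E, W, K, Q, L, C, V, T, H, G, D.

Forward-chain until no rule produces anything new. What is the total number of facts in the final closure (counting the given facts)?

20

Round 1 — (4), (5), (8), derive R, B, J.
Round 2 — (9), (10), derive U, N.
Round 3 — (1), (3), (7), derive F, M, P.
Round 4 — (2), derive A.
Closure: {A, B, C, D, E, F, G, H, J, K, L, M, N, P, Q, R, T, U, V, W} — 20 facts.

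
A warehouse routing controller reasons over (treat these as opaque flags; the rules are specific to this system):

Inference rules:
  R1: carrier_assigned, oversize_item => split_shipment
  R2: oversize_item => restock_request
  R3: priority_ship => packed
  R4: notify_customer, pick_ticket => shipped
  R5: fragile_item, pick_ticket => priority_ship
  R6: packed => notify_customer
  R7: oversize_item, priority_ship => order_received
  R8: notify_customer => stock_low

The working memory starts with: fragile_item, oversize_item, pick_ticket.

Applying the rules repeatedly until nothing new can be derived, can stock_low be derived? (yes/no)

yes

Round 1: R2 [oversize_item => restock_request]; R5 [fragile_item, pick_ticket => priority_ship]. Adds restock_request, priority_ship.
Round 2: R3 [priority_ship => packed]; R7 [oversize_item, priority_ship => order_received]. Adds packed, order_received.
Round 3: R6 [packed => notify_customer]. Adds notify_customer.
Round 4: R4 [notify_customer, pick_ticket => shipped]; R8 [notify_customer => stock_low]. Adds shipped, stock_low.
stock_low appears in round 4, so it is derivable.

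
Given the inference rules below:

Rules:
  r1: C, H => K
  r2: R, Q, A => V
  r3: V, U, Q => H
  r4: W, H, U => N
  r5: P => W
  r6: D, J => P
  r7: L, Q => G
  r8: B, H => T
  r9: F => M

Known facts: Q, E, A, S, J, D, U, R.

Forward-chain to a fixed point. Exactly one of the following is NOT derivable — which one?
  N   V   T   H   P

T

Round 1: r2 [R, Q, A => V]; r6 [D, J => P]. Adds V, P.
Round 2: r3 [V, U, Q => H]; r5 [P => W]. Adds H, W.
Round 3: r4 [W, H, U => N]. Adds N.
Derived: V (round 1), P (round 1), N (round 3), H (round 2). T never appears in any round.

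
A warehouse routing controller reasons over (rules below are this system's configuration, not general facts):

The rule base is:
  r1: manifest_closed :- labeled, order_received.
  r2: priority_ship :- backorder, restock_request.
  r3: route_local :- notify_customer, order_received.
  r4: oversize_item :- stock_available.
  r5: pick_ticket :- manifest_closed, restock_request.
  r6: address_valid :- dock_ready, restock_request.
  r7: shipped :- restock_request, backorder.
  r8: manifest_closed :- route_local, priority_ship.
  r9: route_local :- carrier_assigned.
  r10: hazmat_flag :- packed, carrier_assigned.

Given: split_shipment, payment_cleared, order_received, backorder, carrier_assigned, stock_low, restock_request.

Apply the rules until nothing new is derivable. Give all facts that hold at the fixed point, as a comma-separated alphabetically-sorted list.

Round 1: r2 [priority_ship :- backorder, restock_request.]; r7 [shipped :- restock_request, backorder.]; r9 [route_local :- carrier_assigned.]. Adds priority_ship, shipped, route_local.
Round 2: r8 [manifest_closed :- route_local, priority_ship.]. Adds manifest_closed.
Round 3: r5 [pick_ticket :- manifest_closed, restock_request.]. Adds pick_ticket.

backorder, carrier_assigned, manifest_closed, order_received, payment_cleared, pick_ticket, priority_ship, restock_request, route_local, shipped, split_shipment, stock_low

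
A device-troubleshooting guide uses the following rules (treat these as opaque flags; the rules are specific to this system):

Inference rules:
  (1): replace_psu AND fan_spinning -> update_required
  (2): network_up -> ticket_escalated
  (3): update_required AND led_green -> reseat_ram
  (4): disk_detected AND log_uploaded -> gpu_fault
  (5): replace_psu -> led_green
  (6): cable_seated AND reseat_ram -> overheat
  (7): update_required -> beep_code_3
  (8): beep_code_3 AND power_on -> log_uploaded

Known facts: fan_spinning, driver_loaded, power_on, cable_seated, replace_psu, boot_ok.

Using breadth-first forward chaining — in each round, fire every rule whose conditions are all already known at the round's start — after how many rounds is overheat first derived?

3

[1] (1) [replace_psu AND fan_spinning -> update_required]; (5) [replace_psu -> led_green]. ⇒ new: update_required, led_green.
[2] (3) [update_required AND led_green -> reseat_ram]; (7) [update_required -> beep_code_3]. ⇒ new: reseat_ram, beep_code_3.
[3] (6) [cable_seated AND reseat_ram -> overheat]; (8) [beep_code_3 AND power_on -> log_uploaded]. ⇒ new: overheat, log_uploaded.
overheat first appears in round 3.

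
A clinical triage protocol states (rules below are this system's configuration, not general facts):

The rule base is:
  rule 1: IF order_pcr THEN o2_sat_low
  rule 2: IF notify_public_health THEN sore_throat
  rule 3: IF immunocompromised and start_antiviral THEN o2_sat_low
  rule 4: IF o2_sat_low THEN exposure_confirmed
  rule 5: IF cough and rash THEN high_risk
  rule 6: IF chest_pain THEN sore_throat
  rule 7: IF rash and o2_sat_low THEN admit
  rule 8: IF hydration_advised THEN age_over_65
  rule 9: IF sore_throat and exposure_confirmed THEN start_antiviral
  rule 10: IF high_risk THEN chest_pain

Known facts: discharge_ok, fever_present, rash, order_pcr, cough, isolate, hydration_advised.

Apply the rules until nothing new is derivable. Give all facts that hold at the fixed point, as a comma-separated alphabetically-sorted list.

Round 1 fires rule 1, rule 5, rule 8, giving o2_sat_low, high_risk, age_over_65.
Round 2 fires rule 4, rule 7, rule 10, giving exposure_confirmed, admit, chest_pain.
Round 3 fires rule 6, giving sore_throat.
Round 4 fires rule 9, giving start_antiviral.

admit, age_over_65, chest_pain, cough, discharge_ok, exposure_confirmed, fever_present, high_risk, hydration_advised, isolate, o2_sat_low, order_pcr, rash, sore_throat, start_antiviral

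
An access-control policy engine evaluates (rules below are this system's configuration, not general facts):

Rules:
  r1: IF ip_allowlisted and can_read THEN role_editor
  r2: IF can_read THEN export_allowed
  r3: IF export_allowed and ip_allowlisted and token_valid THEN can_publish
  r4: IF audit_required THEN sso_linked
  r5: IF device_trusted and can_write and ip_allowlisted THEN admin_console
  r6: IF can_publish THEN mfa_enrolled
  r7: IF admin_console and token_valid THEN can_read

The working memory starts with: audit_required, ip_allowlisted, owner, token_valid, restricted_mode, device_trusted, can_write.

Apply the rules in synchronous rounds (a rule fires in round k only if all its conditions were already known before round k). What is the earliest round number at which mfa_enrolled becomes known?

5

Round 1: r4 [IF audit_required THEN sso_linked]; r5 [IF device_trusted and can_write and ip_allowlisted THEN admin_console]. Adds sso_linked, admin_console.
Round 2: r7 [IF admin_console and token_valid THEN can_read]. Adds can_read.
Round 3: r1 [IF ip_allowlisted and can_read THEN role_editor]; r2 [IF can_read THEN export_allowed]. Adds role_editor, export_allowed.
Round 4: r3 [IF export_allowed and ip_allowlisted and token_valid THEN can_publish]. Adds can_publish.
Round 5: r6 [IF can_publish THEN mfa_enrolled]. Adds mfa_enrolled.
mfa_enrolled first appears in round 5.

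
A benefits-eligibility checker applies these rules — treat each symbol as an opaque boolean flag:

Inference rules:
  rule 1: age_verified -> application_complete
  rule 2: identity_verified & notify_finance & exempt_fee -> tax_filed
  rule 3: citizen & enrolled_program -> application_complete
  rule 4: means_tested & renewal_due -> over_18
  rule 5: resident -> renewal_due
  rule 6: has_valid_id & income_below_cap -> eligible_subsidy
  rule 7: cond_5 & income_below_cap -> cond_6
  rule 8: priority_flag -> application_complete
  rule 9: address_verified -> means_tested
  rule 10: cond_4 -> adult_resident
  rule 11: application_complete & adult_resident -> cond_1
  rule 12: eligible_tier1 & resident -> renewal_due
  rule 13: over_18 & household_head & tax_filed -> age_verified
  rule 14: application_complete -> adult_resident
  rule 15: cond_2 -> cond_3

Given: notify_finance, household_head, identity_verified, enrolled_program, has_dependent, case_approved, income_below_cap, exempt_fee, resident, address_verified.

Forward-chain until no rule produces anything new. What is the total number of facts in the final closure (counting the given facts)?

Round 1 — rule 2, rule 5, rule 9, derive tax_filed, renewal_due, means_tested.
Round 2 — rule 4, derive over_18.
Round 3 — rule 13, derive age_verified.
Round 4 — rule 1, derive application_complete.
Round 5 — rule 14, derive adult_resident.
Round 6 — rule 11, derive cond_1.
Closure: {address_verified, adult_resident, age_verified, application_complete, case_approved, cond_1, enrolled_program, exempt_fee, has_dependent, household_head, identity_verified, income_below_cap, means_tested, notify_finance, over_18, renewal_due, resident, tax_filed} — 18 facts.

18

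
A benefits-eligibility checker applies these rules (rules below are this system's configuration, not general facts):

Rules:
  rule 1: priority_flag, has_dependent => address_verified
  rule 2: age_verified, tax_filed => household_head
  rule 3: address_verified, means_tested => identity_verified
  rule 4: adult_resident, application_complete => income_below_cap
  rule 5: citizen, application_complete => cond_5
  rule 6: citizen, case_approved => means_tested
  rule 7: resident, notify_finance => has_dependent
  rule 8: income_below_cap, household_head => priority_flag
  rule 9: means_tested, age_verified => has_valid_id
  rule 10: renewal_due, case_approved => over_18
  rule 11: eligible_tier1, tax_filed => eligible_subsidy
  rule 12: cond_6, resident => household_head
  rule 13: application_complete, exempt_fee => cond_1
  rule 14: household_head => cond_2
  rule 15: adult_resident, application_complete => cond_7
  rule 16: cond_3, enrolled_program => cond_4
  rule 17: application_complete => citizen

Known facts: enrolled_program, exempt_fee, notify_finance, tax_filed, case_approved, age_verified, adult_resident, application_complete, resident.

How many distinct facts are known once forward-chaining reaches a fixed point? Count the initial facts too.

22

[1] rule 2 [age_verified, tax_filed => household_head]; rule 4 [adult_resident, application_complete => income_below_cap]; rule 7 [resident, notify_finance => has_dependent]; rule 13 [application_complete, exempt_fee => cond_1]; rule 15 [adult_resident, application_complete => cond_7]; rule 17 [application_complete => citizen]. ⇒ new: household_head, income_below_cap, has_dependent, cond_1, cond_7, citizen.
[2] rule 5 [citizen, application_complete => cond_5]; rule 6 [citizen, case_approved => means_tested]; rule 8 [income_below_cap, household_head => priority_flag]; rule 14 [household_head => cond_2]. ⇒ new: cond_5, means_tested, priority_flag, cond_2.
[3] rule 1 [priority_flag, has_dependent => address_verified]; rule 9 [means_tested, age_verified => has_valid_id]. ⇒ new: address_verified, has_valid_id.
[4] rule 3 [address_verified, means_tested => identity_verified]. ⇒ new: identity_verified.
Closure: {address_verified, adult_resident, age_verified, application_complete, case_approved, citizen, cond_1, cond_2, cond_5, cond_7, enrolled_program, exempt_fee, has_dependent, has_valid_id, household_head, identity_verified, income_below_cap, means_tested, notify_finance, priority_flag, resident, tax_filed} — 22 facts.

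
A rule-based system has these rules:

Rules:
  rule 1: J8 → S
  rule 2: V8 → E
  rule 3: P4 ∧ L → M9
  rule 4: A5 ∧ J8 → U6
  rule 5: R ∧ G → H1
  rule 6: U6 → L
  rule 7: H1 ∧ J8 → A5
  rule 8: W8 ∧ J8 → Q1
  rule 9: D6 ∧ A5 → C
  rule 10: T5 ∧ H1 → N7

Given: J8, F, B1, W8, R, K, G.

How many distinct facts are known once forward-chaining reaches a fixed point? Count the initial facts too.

13

Round 1: rule 1 [J8 → S]; rule 5 [R ∧ G → H1]; rule 8 [W8 ∧ J8 → Q1]. New: S, H1, Q1.
Round 2: rule 7 [H1 ∧ J8 → A5]. New: A5.
Round 3: rule 4 [A5 ∧ J8 → U6]. New: U6.
Round 4: rule 6 [U6 → L]. New: L.
Closure: {A5, B1, F, G, H1, J8, K, L, Q1, R, S, U6, W8} — 13 facts.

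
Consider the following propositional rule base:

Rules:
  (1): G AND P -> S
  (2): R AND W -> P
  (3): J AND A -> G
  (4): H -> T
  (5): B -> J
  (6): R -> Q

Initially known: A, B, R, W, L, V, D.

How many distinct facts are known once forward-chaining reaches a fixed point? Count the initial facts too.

Round 1 — (2), (5), (6), derive P, J, Q.
Round 2 — (3), derive G.
Round 3 — (1), derive S.
Closure: {A, B, D, G, J, L, P, Q, R, S, V, W} — 12 facts.

12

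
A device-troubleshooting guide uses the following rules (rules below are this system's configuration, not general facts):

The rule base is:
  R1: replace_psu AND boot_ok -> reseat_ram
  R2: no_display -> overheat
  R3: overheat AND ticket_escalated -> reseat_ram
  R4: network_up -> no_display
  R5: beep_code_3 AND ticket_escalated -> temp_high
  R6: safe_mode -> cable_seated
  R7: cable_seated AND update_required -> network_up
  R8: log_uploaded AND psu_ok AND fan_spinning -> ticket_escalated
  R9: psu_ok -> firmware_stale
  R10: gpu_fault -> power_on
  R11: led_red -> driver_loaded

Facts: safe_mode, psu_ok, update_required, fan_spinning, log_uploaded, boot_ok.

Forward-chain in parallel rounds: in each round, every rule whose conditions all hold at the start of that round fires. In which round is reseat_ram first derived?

Round 1: R6 [safe_mode -> cable_seated]; R8 [log_uploaded AND psu_ok AND fan_spinning -> ticket_escalated]; R9 [psu_ok -> firmware_stale]. New: cable_seated, ticket_escalated, firmware_stale.
Round 2: R7 [cable_seated AND update_required -> network_up]. New: network_up.
Round 3: R4 [network_up -> no_display]. New: no_display.
Round 4: R2 [no_display -> overheat]. New: overheat.
Round 5: R3 [overheat AND ticket_escalated -> reseat_ram]. New: reseat_ram.
reseat_ram first appears in round 5.

5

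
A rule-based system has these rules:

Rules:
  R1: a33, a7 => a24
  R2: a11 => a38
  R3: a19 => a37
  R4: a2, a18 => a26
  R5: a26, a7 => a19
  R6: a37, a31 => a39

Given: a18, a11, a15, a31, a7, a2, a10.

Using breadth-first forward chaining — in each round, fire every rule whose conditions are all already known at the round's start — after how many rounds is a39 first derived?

4

Round 1: R2 [a11 => a38]; R4 [a2, a18 => a26]. New: a38, a26.
Round 2: R5 [a26, a7 => a19]. New: a19.
Round 3: R3 [a19 => a37]. New: a37.
Round 4: R6 [a37, a31 => a39]. New: a39.
a39 first appears in round 4.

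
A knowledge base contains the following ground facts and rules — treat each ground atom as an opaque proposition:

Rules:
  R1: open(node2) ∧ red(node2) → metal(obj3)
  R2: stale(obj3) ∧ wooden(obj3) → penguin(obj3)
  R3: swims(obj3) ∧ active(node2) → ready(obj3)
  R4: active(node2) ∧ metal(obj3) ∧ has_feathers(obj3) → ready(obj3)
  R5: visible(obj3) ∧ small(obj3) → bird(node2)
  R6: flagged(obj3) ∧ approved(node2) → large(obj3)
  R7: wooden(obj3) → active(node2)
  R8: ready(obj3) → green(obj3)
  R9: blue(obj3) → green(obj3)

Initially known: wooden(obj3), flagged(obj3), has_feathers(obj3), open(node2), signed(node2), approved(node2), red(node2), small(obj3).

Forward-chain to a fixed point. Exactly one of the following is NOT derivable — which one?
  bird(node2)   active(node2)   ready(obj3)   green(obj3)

[1] R1 [open(node2) ∧ red(node2) → metal(obj3)]; R6 [flagged(obj3) ∧ approved(node2) → large(obj3)]; R7 [wooden(obj3) → active(node2)]. ⇒ new: metal(obj3), large(obj3), active(node2).
[2] R4 [active(node2) ∧ metal(obj3) ∧ has_feathers(obj3) → ready(obj3)]. ⇒ new: ready(obj3).
[3] R8 [ready(obj3) → green(obj3)]. ⇒ new: green(obj3).
Derived: green(obj3) (round 3), ready(obj3) (round 2), active(node2) (round 1). bird(node2) never appears in any round.

bird(node2)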